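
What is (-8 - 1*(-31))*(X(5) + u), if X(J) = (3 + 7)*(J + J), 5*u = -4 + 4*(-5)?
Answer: 10948/5 ≈ 2189.6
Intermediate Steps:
u = -24/5 (u = (-4 + 4*(-5))/5 = (-4 - 20)/5 = (1/5)*(-24) = -24/5 ≈ -4.8000)
X(J) = 20*J (X(J) = 10*(2*J) = 20*J)
(-8 - 1*(-31))*(X(5) + u) = (-8 - 1*(-31))*(20*5 - 24/5) = (-8 + 31)*(100 - 24/5) = 23*(476/5) = 10948/5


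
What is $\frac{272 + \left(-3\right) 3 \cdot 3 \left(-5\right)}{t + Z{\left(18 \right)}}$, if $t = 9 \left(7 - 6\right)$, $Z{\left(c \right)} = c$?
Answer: $\frac{407}{27} \approx 15.074$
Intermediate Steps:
$t = 9$ ($t = 9 \cdot 1 = 9$)
$\frac{272 + \left(-3\right) 3 \cdot 3 \left(-5\right)}{t + Z{\left(18 \right)}} = \frac{272 + \left(-3\right) 3 \cdot 3 \left(-5\right)}{9 + 18} = \frac{272 + \left(-9\right) 3 \left(-5\right)}{27} = \left(272 - -135\right) \frac{1}{27} = \left(272 + 135\right) \frac{1}{27} = 407 \cdot \frac{1}{27} = \frac{407}{27}$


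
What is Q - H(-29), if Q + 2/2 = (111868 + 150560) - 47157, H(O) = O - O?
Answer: 215270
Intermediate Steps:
H(O) = 0
Q = 215270 (Q = -1 + ((111868 + 150560) - 47157) = -1 + (262428 - 47157) = -1 + 215271 = 215270)
Q - H(-29) = 215270 - 1*0 = 215270 + 0 = 215270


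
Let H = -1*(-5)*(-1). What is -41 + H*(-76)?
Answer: 339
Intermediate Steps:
H = -5 (H = 5*(-1) = -5)
-41 + H*(-76) = -41 - 5*(-76) = -41 + 380 = 339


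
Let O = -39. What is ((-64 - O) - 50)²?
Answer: 5625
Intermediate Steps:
((-64 - O) - 50)² = ((-64 - 1*(-39)) - 50)² = ((-64 + 39) - 50)² = (-25 - 50)² = (-75)² = 5625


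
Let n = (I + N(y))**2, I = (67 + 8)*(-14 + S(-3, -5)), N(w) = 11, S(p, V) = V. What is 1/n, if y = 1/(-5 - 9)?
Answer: 1/1999396 ≈ 5.0015e-7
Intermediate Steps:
y = -1/14 (y = 1/(-14) = -1/14 ≈ -0.071429)
I = -1425 (I = (67 + 8)*(-14 - 5) = 75*(-19) = -1425)
n = 1999396 (n = (-1425 + 11)**2 = (-1414)**2 = 1999396)
1/n = 1/1999396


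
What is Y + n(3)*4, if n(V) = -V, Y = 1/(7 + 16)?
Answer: -275/23 ≈ -11.957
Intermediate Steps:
Y = 1/23 ≈ 0.043478
Y + n(3)*4 = 1/23 - 1*3*4 = 1/23 - 3*4 = 1/23 - 12 = -275/23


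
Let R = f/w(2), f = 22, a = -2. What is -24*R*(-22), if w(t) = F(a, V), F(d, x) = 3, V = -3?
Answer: 3872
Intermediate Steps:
w(t) = 3
R = 22/3 ≈ 7.3333
-24*R*(-22) = -24*22/3*(-22) = -176*(-22) = 3872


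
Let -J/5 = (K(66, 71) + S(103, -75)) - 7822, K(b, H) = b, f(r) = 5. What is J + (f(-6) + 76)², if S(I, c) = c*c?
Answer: 17216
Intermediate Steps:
S(I, c) = c²
J = 10655 (J = -5*((66 + (-75)²) - 7822) = -5*((66 + 5625) - 7822) = -5*(5691 - 7822) = -5*(-2131) = 10655)
J + (f(-6) + 76)² = 10655 + (5 + 76)² = 10655 + 81² = 10655 + 6561 = 17216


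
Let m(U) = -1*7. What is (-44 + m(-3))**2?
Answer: 2601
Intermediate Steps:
m(U) = -7
(-44 + m(-3))**2 = (-44 - 7)**2 = (-51)**2 = 2601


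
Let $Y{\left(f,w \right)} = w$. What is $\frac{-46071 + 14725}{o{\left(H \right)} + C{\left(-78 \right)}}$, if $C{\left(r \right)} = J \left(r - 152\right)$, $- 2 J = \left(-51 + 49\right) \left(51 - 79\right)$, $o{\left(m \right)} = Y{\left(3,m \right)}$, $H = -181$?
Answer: $- \frac{31346}{6259} \approx -5.0081$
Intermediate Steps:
$o{\left(m \right)} = m$
$J = -28$ ($J = - \frac{\left(-51 + 49\right) \left(51 - 79\right)}{2} = - \frac{\left(-2\right) \left(-28\right)}{2} = \left(- \frac{1}{2}\right) 56 = -28$)
$C{\left(r \right)} = 4256 - 28 r$ ($C{\left(r \right)} = - 28 \left(r - 152\right) = - 28 \left(-152 + r\right) = 4256 - 28 r$)
$\frac{-46071 + 14725}{o{\left(H \right)} + C{\left(-78 \right)}} = \frac{-46071 + 14725}{-181 + \left(4256 - -2184\right)} = - \frac{31346}{-181 + \left(4256 + 2184\right)} = - \frac{31346}{-181 + 6440} = - \frac{31346}{6259}$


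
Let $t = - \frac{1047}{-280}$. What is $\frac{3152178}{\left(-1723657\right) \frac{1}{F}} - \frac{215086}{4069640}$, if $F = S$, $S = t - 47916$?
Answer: $\frac{107560094950162133}{1227566107859} \approx 87621.0$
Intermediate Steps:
$t = \frac{1047}{280}$ ($t = \left(-1047\right) \left(- \frac{1}{280}\right) = \frac{1047}{280} \approx 3.7393$)
$S = - \frac{13415433}{280}$ ($S = \frac{1047}{280} - 47916 = - \frac{13415433}{280} \approx -47912.0$)
$F = - \frac{13415433}{280} \approx -47912.0$
$\frac{3152178}{\left(-1723657\right) \frac{1}{F}} - \frac{215086}{4069640} = \frac{3152178}{\left(-1723657\right) \frac{1}{- \frac{13415433}{280}}} - \frac{215086}{4069640} = \frac{3152178}{\left(-1723657\right) \left(- \frac{280}{13415433}\right)} - \frac{107543}{2034820} = \frac{3152178}{\frac{482623960}{13415433}} - \frac{107543}{2034820} = 3152178 \cdot \frac{13415433}{482623960} - \frac{107543}{2034820} = \frac{21143916381537}{241311980} - \frac{107543}{2034820} = \frac{107560094950162133}{1227566107859}$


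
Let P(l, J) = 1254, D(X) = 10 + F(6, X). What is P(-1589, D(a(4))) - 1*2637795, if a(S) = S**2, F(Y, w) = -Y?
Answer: -2636541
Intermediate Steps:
D(X) = 4 (D(X) = 10 - 1*6 = 10 - 6 = 4)
P(-1589, D(a(4))) - 1*2637795 = 1254 - 1*2637795 = 1254 - 2637795 = -2636541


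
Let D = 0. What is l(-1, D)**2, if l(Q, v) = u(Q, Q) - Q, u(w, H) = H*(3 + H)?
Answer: 1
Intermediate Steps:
l(Q, v) = -Q + Q*(3 + Q) (l(Q, v) = Q*(3 + Q) - Q = -Q + Q*(3 + Q))
l(-1, D)**2 = (-(2 - 1))**2 = (-1*1)**2 = (-1)**2 = 1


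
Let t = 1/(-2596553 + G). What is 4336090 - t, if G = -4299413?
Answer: 29901529212941/6895966 ≈ 4.3361e+6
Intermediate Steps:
t = -1/6895966 (t = 1/(-2596553 - 4299413) = 1/(-6895966) = -1/6895966 ≈ -1.4501e-7)
4336090 - t = 4336090 - 1*(-1/6895966) = 4336090 + 1/6895966 = 29901529212941/6895966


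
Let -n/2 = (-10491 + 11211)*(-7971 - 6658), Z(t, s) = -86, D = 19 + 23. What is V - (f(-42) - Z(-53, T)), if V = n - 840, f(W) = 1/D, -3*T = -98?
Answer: 884723027/42 ≈ 2.1065e+7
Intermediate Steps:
T = 98/3 (T = -⅓*(-98) = 98/3 ≈ 32.667)
D = 42
n = 21065760 (n = -2*(-10491 + 11211)*(-7971 - 6658) = -1440*(-14629) = -2*(-10532880) = 21065760)
f(W) = 1/42
V = 21064920 (V = 21065760 - 840 = 21064920)
V - (f(-42) - Z(-53, T)) = 21064920 - (1/42 - 1*(-86)) = 21064920 - (1/42 + 86) = 21064920 - 1*3613/42 = 21064920 - 3613/42 = 884723027/42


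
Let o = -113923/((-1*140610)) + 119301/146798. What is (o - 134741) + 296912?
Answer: 836862093390386/5160316695 ≈ 1.6217e+5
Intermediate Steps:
o = 8374645541/5160316695 (o = -113923/(-140610) + 119301*(1/146798) = -113923*(-1/140610) + 119301/146798 = 113923/140610 + 119301/146798 = 8374645541/5160316695 ≈ 1.6229)
(o - 134741) + 296912 = (8374645541/5160316695 - 134741) + 296912 = -695297857155454/5160316695 + 296912 = 836862093390386/5160316695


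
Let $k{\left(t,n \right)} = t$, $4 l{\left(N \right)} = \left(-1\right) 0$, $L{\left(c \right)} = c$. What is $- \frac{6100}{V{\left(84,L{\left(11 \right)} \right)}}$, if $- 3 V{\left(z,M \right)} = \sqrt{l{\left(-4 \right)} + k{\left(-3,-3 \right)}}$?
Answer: $- 6100 i \sqrt{3} \approx - 10566.0 i$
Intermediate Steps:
$l{\left(N \right)} = 0$ ($l{\left(N \right)} = \frac{\left(-1\right) 0}{4} = \frac{1}{4} \cdot 0 = 0$)
$V{\left(z,M \right)} = - \frac{i \sqrt{3}}{3}$ ($V{\left(z,M \right)} = - \frac{\sqrt{0 - 3}}{3} = - \frac{\sqrt{-3}}{3} = - \frac{i \sqrt{3}}{3}$)
$- \frac{6100}{V{\left(84,L{\left(11 \right)} \right)}} = - \frac{6100}{\left(- \frac{1}{3}\right) i \sqrt{3}} = - 6100 i \sqrt{3}$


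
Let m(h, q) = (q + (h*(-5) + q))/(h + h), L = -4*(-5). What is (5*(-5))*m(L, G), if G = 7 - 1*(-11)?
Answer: 40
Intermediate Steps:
G = 18 (G = 7 + 11 = 18)
L = 20
m(h, q) = (-5*h + 2*q)/(2*h) (m(h, q) = (q + (-5*h + q))/((2*h)) = (q + (q - 5*h))*(1/(2*h)) = (-5*h + 2*q)*(1/(2*h)) = (-5*h + 2*q)/(2*h))
(5*(-5))*m(L, G) = (5*(-5))*(-5/2 + 18/20) = -25*(-5/2 + 18*(1/20)) = -25*(-5/2 + 9/10) = -25*(-8/5) = 40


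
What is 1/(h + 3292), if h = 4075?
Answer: 1/7367 ≈ 0.00013574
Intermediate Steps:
1/(h + 3292) = 1/(4075 + 3292) = 1/7367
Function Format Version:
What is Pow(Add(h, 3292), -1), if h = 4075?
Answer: Rational(1, 7367) ≈ 0.00013574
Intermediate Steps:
Pow(Add(h, 3292), -1) = Pow(Add(4075, 3292), -1) = Pow(7367, -1) = Rational(1, 7367)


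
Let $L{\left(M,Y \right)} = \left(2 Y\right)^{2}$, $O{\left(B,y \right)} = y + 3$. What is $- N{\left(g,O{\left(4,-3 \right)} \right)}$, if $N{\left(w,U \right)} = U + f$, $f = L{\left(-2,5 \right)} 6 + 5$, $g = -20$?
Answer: $-605$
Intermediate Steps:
$O{\left(B,y \right)} = 3 + y$
$L{\left(M,Y \right)} = 4 Y^{2}$
$f = 605$ ($f = 4 \cdot 5^{2} \cdot 6 + 5 = 4 \cdot 25 \cdot 6 + 5 = 100 \cdot 6 + 5 = 600 + 5 = 605$)
$N{\left(w,U \right)} = 605 + U$ ($N{\left(w,U \right)} = U + 605 = 605 + U$)
$- N{\left(g,O{\left(4,-3 \right)} \right)} = - (605 + \left(3 - 3\right)) = - (605 + 0) = \left(-1\right) 605 = -605$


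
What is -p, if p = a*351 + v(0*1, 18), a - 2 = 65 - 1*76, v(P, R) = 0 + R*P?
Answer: 3159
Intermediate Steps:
v(P, R) = P*R (v(P, R) = 0 + P*R = P*R)
a = -9 (a = 2 + (65 - 1*76) = 2 + (65 - 76) = 2 - 11 = -9)
p = -3159 (p = -9*351 + (0*1)*18 = -3159 + 0*18 = -3159 + 0 = -3159)
-p = -1*(-3159) = 3159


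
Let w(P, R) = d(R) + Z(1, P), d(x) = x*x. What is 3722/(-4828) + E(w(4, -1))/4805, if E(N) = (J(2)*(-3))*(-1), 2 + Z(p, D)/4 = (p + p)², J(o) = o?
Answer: -8927621/11599270 ≈ -0.76967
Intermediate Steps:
Z(p, D) = -8 + 16*p² (Z(p, D) = -8 + 4*(p + p)² = -8 + 4*(2*p)² = -8 + 4*(4*p²) = -8 + 16*p²)
d(x) = x²
w(P, R) = 8 + R² (w(P, R) = R² + (-8 + 16*1²) = R² + (-8 + 16*1) = R² + (-8 + 16) = R² + 8 = 8 + R²)
E(N) = 6 (E(N) = (2*(-3))*(-1) = -6*(-1) = 6)
3722/(-4828) + E(w(4, -1))/4805 = 3722/(-4828) + 6/4805 = 3722*(-1/4828) + 6*(1/4805) = -1861/2414 + 6/4805 = -8927621/11599270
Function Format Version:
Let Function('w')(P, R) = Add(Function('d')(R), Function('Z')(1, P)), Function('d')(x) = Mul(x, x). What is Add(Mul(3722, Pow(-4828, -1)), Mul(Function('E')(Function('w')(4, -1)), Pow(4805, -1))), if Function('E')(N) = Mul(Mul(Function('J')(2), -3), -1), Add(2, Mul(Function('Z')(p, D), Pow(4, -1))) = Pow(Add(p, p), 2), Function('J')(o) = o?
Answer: Rational(-8927621, 11599270) ≈ -0.76967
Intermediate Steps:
Function('Z')(p, D) = Add(-8, Mul(16, Pow(p, 2))) (Function('Z')(p, D) = Add(-8, Mul(4, Pow(Add(p, p), 2))) = Add(-8, Mul(4, Pow(Mul(2, p), 2))) = Add(-8, Mul(4, Mul(4, Pow(p, 2)))) = Add(-8, Mul(16, Pow(p, 2))))
Function('d')(x) = Pow(x, 2)
Function('w')(P, R) = Add(8, Pow(R, 2)) (Function('w')(P, R) = Add(Pow(R, 2), Add(-8, Mul(16, Pow(1, 2)))) = Add(Pow(R, 2), Add(-8, Mul(16, 1))) = Add(Pow(R, 2), Add(-8, 16)) = Add(Pow(R, 2), 8) = Add(8, Pow(R, 2)))
Function('E')(N) = 6 (Function('E')(N) = Mul(Mul(2, -3), -1) = Mul(-6, -1) = 6)
Add(Mul(3722, Pow(-4828, -1)), Mul(Function('E')(Function('w')(4, -1)), Pow(4805, -1))) = Add(Mul(3722, Pow(-4828, -1)), Mul(6, Pow(4805, -1))) = Add(Mul(3722, Rational(-1, 4828)), Mul(6, Rational(1, 4805))) = Add(Rational(-1861, 2414), Rational(6, 4805)) = Rational(-8927621, 11599270)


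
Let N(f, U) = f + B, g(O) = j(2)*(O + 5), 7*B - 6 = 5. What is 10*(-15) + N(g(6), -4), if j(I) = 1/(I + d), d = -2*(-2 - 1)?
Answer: -8235/56 ≈ -147.05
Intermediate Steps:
B = 11/7 (B = 6/7 + (⅐)*5 = 6/7 + 5/7 = 11/7 ≈ 1.5714)
d = 6 (d = -2*(-3) = 6)
j(I) = 1/(6 + I) (j(I) = 1/(I + 6) = 1/(6 + I))
g(O) = 5/8 + O/8 (g(O) = (O + 5)/(6 + 2) = (5 + O)/8 = 5/8 + O/8)
N(f, U) = 11/7 + f (N(f, U) = f + 11/7 = 11/7 + f)
10*(-15) + N(g(6), -4) = 10*(-15) + (11/7 + (5/8 + (⅛)*6)) = -150 + (11/7 + (5/8 + ¾)) = -150 + (11/7 + 11/8) = -150 + 165/56 = -8235/56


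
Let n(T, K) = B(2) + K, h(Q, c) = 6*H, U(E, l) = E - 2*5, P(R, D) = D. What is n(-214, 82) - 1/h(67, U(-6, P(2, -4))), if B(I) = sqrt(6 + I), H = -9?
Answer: 4429/54 + 2*sqrt(2) ≈ 84.847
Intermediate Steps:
U(E, l) = -10 + E (U(E, l) = E - 10 = -10 + E)
h(Q, c) = -54 (h(Q, c) = 6*(-9) = -54)
n(T, K) = K + 2*sqrt(2) (n(T, K) = sqrt(6 + 2) + K = sqrt(8) + K = 2*sqrt(2) + K = K + 2*sqrt(2))
n(-214, 82) - 1/h(67, U(-6, P(2, -4))) = (82 + 2*sqrt(2)) - 1/(-54) = (82 + 2*sqrt(2)) - 1*(-1/54) = (82 + 2*sqrt(2)) + 1/54 = 4429/54 + 2*sqrt(2)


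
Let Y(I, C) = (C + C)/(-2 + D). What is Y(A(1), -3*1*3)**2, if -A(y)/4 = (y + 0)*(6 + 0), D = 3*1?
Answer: 324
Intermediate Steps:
D = 3
A(y) = -24*y (A(y) = -4*(y + 0)*(6 + 0) = -4*y*6 = -24*y)
Y(I, C) = 2*C (Y(I, C) = (C + C)/(-2 + 3) = (2*C)/1 = (2*C)*1 = 2*C)
Y(A(1), -3*1*3)**2 = (2*(-3*1*3))**2 = (2*(-3*3))**2 = (2*(-9))**2 = (-18)**2 = 324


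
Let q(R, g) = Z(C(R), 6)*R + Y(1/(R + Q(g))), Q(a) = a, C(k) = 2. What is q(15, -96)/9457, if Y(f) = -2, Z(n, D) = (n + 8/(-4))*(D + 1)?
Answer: -2/9457 ≈ -0.00021148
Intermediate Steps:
Z(n, D) = (1 + D)*(-2 + n) (Z(n, D) = (n + 8*(-¼))*(1 + D) = (n - 2)*(1 + D) = (-2 + n)*(1 + D) = (1 + D)*(-2 + n))
q(R, g) = -2 (q(R, g) = (-2 + 2 - 2*6 + 6*2)*R - 2 = (-2 + 2 - 12 + 12)*R - 2 = 0*R - 2 = 0 - 2 = -2)
q(15, -96)/9457 = -2/9457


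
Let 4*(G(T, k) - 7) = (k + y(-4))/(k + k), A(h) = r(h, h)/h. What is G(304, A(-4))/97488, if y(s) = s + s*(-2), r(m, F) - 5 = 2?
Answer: 383/5459328 ≈ 7.0155e-5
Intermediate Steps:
r(m, F) = 7 (r(m, F) = 5 + 2 = 7)
A(h) = 7/h
y(s) = -s (y(s) = s - 2*s = -s)
G(T, k) = 7 + (4 + k)/(8*k) (G(T, k) = 7 + ((k - 1*(-4))/(k + k))/4 = 7 + ((k + 4)/((2*k)))/4 = 7 + ((4 + k)*(1/(2*k)))/4 = 7 + ((4 + k)/(2*k))/4 = 7 + (4 + k)/(8*k))
G(304, A(-4))/97488 = ((4 + 57*(7/(-4)))/(8*((7/(-4)))))/97488 = ((4 + 57*(7*(-¼)))/(8*((7*(-¼)))))*(1/97488) = ((4 + 57*(-7/4))/(8*(-7/4)))*(1/97488) = ((⅛)*(-4/7)*(4 - 399/4))*(1/97488) = ((⅛)*(-4/7)*(-383/4))*(1/97488) = (383/56)*(1/97488) = 383/5459328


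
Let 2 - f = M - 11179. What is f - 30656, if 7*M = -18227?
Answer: -118098/7 ≈ -16871.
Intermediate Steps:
M = -18227/7 (M = (1/7)*(-18227) = -18227/7 ≈ -2603.9)
f = 96494/7 (f = 2 - (-18227/7 - 11179) = 2 - 1*(-96480/7) = 2 + 96480/7 = 96494/7 ≈ 13785.)
f - 30656 = 96494/7 - 30656 = -118098/7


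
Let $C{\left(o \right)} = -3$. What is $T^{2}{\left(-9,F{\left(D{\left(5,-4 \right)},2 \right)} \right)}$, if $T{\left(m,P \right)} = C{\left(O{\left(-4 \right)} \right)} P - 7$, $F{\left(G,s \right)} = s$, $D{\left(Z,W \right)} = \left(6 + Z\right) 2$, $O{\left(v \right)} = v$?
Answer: $169$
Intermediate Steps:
$D{\left(Z,W \right)} = 12 + 2 Z$
$T{\left(m,P \right)} = -7 - 3 P$ ($T{\left(m,P \right)} = - 3 P - 7 = -7 - 3 P$)
$T^{2}{\left(-9,F{\left(D{\left(5,-4 \right)},2 \right)} \right)} = \left(-7 - 6\right)^{2} = \left(-13\right)^{2} = 169$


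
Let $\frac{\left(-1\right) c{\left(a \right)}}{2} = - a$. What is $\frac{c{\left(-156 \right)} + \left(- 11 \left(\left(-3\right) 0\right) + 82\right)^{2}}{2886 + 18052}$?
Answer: $\frac{3206}{10469} \approx 0.30624$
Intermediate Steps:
$c{\left(a \right)} = 2 a$ ($c{\left(a \right)} = - 2 \left(- a\right) = 2 a$)
$\frac{c{\left(-156 \right)} + \left(- 11 \left(\left(-3\right) 0\right) + 82\right)^{2}}{2886 + 18052} = \frac{2 \left(-156\right) + \left(- 11 \left(\left(-3\right) 0\right) + 82\right)^{2}}{2886 + 18052} = \frac{-312 + \left(\left(-11\right) 0 + 82\right)^{2}}{20938} = \left(-312 + \left(0 + 82\right)^{2}\right) \frac{1}{20938} = \left(-312 + 82^{2}\right) \frac{1}{20938} = \left(-312 + 6724\right) \frac{1}{20938} = 6412 \cdot \frac{1}{20938} = \frac{3206}{10469}$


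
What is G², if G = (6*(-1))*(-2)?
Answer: 144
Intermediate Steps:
G = 12 (G = -6*(-2) = 12)
G² = 12² = 144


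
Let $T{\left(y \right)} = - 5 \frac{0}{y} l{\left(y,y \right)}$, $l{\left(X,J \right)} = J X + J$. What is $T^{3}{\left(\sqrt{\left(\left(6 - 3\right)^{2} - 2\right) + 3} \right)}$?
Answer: $0$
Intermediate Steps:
$l{\left(X,J \right)} = J + J X$
$T{\left(y \right)} = 0$ ($T{\left(y \right)} = - 5 \frac{0}{y} y \left(1 + y\right) = \left(-5\right) 0 y \left(1 + y\right) = 0 y \left(1 + y\right) = 0$)
$T^{3}{\left(\sqrt{\left(\left(6 - 3\right)^{2} - 2\right) + 3} \right)} = 0^{3} = 0$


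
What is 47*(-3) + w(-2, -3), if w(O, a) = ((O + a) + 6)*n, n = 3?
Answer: -138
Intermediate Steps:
w(O, a) = 18 + 3*O + 3*a (w(O, a) = ((O + a) + 6)*3 = (6 + O + a)*3 = 18 + 3*O + 3*a)
47*(-3) + w(-2, -3) = 47*(-3) + (18 + 3*(-2) + 3*(-3)) = -141 + (18 - 6 - 9) = -141 + 3 = -138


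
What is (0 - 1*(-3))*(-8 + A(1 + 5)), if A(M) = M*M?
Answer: 84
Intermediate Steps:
A(M) = M²
(0 - 1*(-3))*(-8 + A(1 + 5)) = (0 - 1*(-3))*(-8 + (1 + 5)²) = (0 + 3)*(-8 + 6²) = 3*(-8 + 36) = 3*28 = 84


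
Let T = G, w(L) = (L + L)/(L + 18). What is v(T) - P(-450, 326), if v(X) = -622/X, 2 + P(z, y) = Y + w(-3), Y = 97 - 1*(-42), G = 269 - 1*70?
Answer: -139027/995 ≈ -139.73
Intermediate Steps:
G = 199 (G = 269 - 70 = 199)
Y = 139 (Y = 97 + 42 = 139)
w(L) = 2*L/(18 + L) (w(L) = (2*L)/(18 + L) = 2*L/(18 + L))
T = 199
P(z, y) = 683/5 (P(z, y) = -2 + (139 + 2*(-3)/(18 - 3)) = -2 + (139 + 2*(-3)/15) = -2 + (139 + 2*(-3)*(1/15)) = -2 + (139 - ⅖) = -2 + 693/5 = 683/5)
v(T) - P(-450, 326) = -622/199 - 1*683/5 = -622*1/199 - 683/5 = -622/199 - 683/5 = -139027/995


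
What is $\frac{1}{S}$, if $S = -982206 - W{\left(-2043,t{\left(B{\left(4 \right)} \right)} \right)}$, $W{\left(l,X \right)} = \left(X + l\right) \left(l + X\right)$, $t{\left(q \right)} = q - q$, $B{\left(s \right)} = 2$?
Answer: $- \frac{1}{5156055} \approx -1.9395 \cdot 10^{-7}$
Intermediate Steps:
$t{\left(q \right)} = 0$
$W{\left(l,X \right)} = \left(X + l\right)^{2}$ ($W{\left(l,X \right)} = \left(X + l\right) \left(X + l\right) = \left(X + l\right)^{2}$)
$S = -5156055$ ($S = -982206 - \left(0 - 2043\right)^{2} = -982206 - \left(-2043\right)^{2} = -982206 - 4173849 = -5156055$)
$\frac{1}{S} = \frac{1}{-5156055} = - \frac{1}{5156055}$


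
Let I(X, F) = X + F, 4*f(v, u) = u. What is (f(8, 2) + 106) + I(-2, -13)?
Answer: 183/2 ≈ 91.500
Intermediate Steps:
f(v, u) = u/4
I(X, F) = F + X
(f(8, 2) + 106) + I(-2, -13) = ((¼)*2 + 106) + (-13 - 2) = (½ + 106) - 15 = 213/2 - 15 = 183/2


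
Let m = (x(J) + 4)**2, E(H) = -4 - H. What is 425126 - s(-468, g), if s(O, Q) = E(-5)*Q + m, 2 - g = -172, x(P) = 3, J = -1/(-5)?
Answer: 424903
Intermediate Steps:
J = 1/5 (J = -1*(-1/5) = 1/5 ≈ 0.20000)
g = 174 (g = 2 - 1*(-172) = 2 + 172 = 174)
m = 49 (m = (3 + 4)**2 = 7**2 = 49)
s(O, Q) = 49 + Q (s(O, Q) = (-4 - 1*(-5))*Q + 49 = (-4 + 5)*Q + 49 = 1*Q + 49 = Q + 49 = 49 + Q)
425126 - s(-468, g) = 425126 - (49 + 174) = 425126 - 1*223 = 425126 - 223 = 424903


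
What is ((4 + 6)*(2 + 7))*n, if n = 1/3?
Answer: 30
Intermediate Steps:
n = ⅓ ≈ 0.33333
((4 + 6)*(2 + 7))*n = ((4 + 6)*(2 + 7))*(⅓) = (10*9)*(⅓) = 90*(⅓) = 30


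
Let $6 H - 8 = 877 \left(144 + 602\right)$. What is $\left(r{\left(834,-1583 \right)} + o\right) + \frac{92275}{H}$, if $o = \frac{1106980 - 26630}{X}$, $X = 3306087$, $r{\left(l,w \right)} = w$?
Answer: $- \frac{68430070228184}{43260148395} \approx -1581.8$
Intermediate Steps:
$H = \frac{327125}{3}$ ($H = \frac{4}{3} + \frac{877 \left(144 + 602\right)}{6} = \frac{4}{3} + \frac{877 \cdot 746}{6} = \frac{4}{3} + \frac{1}{6} \cdot 654242 = \frac{4}{3} + \frac{327121}{3} = \frac{327125}{3} \approx 1.0904 \cdot 10^{5}$)
$o = \frac{1080350}{3306087}$ ($o = \frac{1106980 - 26630}{3306087} = \left(1106980 - 26630\right) \frac{1}{3306087} = 1080350 \cdot \frac{1}{3306087} = \frac{1080350}{3306087} \approx 0.32678$)
$\left(r{\left(834,-1583 \right)} + o\right) + \frac{92275}{H} = \left(-1583 + \frac{1080350}{3306087}\right) + \frac{92275}{\frac{327125}{3}} = - \frac{5232455371}{3306087} + 92275 \cdot \frac{3}{327125} = - \frac{5232455371}{3306087} + \frac{11073}{13085} = - \frac{68430070228184}{43260148395}$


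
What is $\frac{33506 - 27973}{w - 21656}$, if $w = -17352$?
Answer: $- \frac{5533}{39008} \approx -0.14184$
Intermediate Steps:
$\frac{33506 - 27973}{w - 21656} = \frac{33506 - 27973}{-17352 - 21656} = \frac{5533}{-39008} = 5533 \left(- \frac{1}{39008}\right) = - \frac{5533}{39008}$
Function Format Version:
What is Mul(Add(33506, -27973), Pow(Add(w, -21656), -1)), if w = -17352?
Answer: Rational(-5533, 39008) ≈ -0.14184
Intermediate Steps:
Mul(Add(33506, -27973), Pow(Add(w, -21656), -1)) = Mul(Add(33506, -27973), Pow(Add(-17352, -21656), -1)) = Mul(5533, Pow(-39008, -1)) = Mul(5533, Rational(-1, 39008)) = Rational(-5533, 39008)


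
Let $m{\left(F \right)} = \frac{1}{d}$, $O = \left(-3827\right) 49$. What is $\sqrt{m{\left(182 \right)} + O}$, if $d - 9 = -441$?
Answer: $\frac{i \sqrt{243029811}}{36} \approx 433.04 i$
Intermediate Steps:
$O = -187523$
$d = -432$ ($d = 9 - 441 = -432$)
$m{\left(F \right)} = - \frac{1}{432}$ ($m{\left(F \right)} = \frac{1}{-432} = - \frac{1}{432}$)
$\sqrt{m{\left(182 \right)} + O} = \sqrt{- \frac{1}{432} - 187523} = \sqrt{- \frac{81009937}{432}} = \frac{i \sqrt{243029811}}{36}$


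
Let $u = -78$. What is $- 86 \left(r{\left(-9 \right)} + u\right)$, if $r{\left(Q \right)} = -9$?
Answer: $7482$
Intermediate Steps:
$- 86 \left(r{\left(-9 \right)} + u\right) = - 86 \left(-9 - 78\right) = \left(-86\right) \left(-87\right) = 7482$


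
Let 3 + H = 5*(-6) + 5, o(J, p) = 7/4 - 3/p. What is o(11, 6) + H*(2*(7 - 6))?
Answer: -219/4 ≈ -54.750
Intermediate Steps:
o(J, p) = 7/4 - 3/p (o(J, p) = 7*(1/4) - 3/p = 7/4 - 3/p)
H = -28 (H = -3 + (5*(-6) + 5) = -3 + (-30 + 5) = -3 - 25 = -28)
o(11, 6) + H*(2*(7 - 6)) = (7/4 - 3/6) - 56*(7 - 6) = (7/4 - 3*1/6) - 56 = (7/4 - 1/2) - 28*2 = 5/4 - 56 = -219/4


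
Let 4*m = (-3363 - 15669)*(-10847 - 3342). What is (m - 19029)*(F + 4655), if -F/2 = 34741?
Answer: -4375318988691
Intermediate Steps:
F = -69482 (F = -2*34741 = -69482)
m = 67511262 (m = ((-3363 - 15669)*(-10847 - 3342))/4 = (-19032*(-14189))/4 = (¼)*270045048 = 67511262)
(m - 19029)*(F + 4655) = (67511262 - 19029)*(-69482 + 4655) = 67492233*(-64827) = -4375318988691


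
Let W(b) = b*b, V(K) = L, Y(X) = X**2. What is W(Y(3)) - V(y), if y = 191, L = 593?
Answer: -512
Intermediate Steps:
V(K) = 593
W(b) = b**2
W(Y(3)) - V(y) = (3**2)**2 - 1*593 = 9**2 - 593 = 81 - 593 = -512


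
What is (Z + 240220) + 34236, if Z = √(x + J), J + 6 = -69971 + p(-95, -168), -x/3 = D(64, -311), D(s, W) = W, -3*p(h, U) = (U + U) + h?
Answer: 274456 + I*√620103/3 ≈ 2.7446e+5 + 262.49*I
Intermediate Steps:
p(h, U) = -2*U/3 - h/3 (p(h, U) = -((U + U) + h)/3 = -(2*U + h)/3 = -(h + 2*U)/3 = -2*U/3 - h/3)
x = 933 (x = -3*(-311) = 933)
J = -209500/3 (J = -6 + (-69971 + (-⅔*(-168) - ⅓*(-95))) = -6 + (-69971 + (112 + 95/3)) = -6 + (-69971 + 431/3) = -6 - 209482/3 = -209500/3 ≈ -69833.)
Z = I*√620103/3 (Z = √(933 - 209500/3) = √(-206701/3) = I*√620103/3 ≈ 262.49*I)
(Z + 240220) + 34236 = (I*√620103/3 + 240220) + 34236 = (240220 + I*√620103/3) + 34236 = 274456 + I*√620103/3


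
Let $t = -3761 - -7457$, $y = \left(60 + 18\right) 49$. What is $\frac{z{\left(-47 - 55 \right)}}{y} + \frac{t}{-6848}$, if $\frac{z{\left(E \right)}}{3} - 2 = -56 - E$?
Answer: $- \frac{136875}{272636} \approx -0.50204$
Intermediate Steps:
$y = 3822$ ($y = 78 \cdot 49 = 3822$)
$t = 3696$ ($t = -3761 + 7457 = 3696$)
$z{\left(E \right)} = -162 - 3 E$ ($z{\left(E \right)} = 6 + 3 \left(-56 - E\right) = 6 - \left(168 + 3 E\right) = -162 - 3 E$)
$\frac{z{\left(-47 - 55 \right)}}{y} + \frac{t}{-6848} = \frac{-162 - 3 \left(-47 - 55\right)}{3822} + \frac{3696}{-6848} = \left(-162 - -306\right) \frac{1}{3822} + 3696 \left(- \frac{1}{6848}\right) = \left(-162 + 306\right) \frac{1}{3822} - \frac{231}{428} = 144 \cdot \frac{1}{3822} - \frac{231}{428} = \frac{24}{637} - \frac{231}{428} = - \frac{136875}{272636}$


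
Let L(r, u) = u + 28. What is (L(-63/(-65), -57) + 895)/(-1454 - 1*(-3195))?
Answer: 866/1741 ≈ 0.49742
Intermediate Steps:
L(r, u) = 28 + u
(L(-63/(-65), -57) + 895)/(-1454 - 1*(-3195)) = ((28 - 57) + 895)/(-1454 - 1*(-3195)) = (-29 + 895)/(-1454 + 3195) = 866/1741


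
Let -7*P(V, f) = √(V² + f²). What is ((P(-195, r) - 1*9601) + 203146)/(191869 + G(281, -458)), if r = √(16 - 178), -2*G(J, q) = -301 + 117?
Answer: 1955/1939 - √4207/447909 ≈ 1.0081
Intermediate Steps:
G(J, q) = 92 (G(J, q) = -(-301 + 117)/2 = -½*(-184) = 92)
r = 9*I*√2 (r = √(-162) = 9*I*√2 ≈ 12.728*I)
P(V, f) = -√(V² + f²)/7
((P(-195, r) - 1*9601) + 203146)/(191869 + G(281, -458)) = ((-√((-195)² + (9*I*√2)²)/7 - 1*9601) + 203146)/(191869 + 92) = ((-√(38025 - 162)/7 - 9601) + 203146)/191961 = ((-3*√4207/7 - 9601) + 203146)*(1/191961) = ((-9601 - 3*√4207/7) + 203146)*(1/191961) = (193545 - 3*√4207/7)*(1/191961) = 1955/1939 - √4207/447909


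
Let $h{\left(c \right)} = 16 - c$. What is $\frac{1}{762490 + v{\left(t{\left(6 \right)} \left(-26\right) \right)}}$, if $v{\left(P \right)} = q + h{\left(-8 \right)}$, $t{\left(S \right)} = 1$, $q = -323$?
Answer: $\frac{1}{762191} \approx 1.312 \cdot 10^{-6}$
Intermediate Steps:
$v{\left(P \right)} = -299$ ($v{\left(P \right)} = -323 + \left(16 - -8\right) = -323 + \left(16 + 8\right) = -323 + 24 = -299$)
$\frac{1}{762490 + v{\left(t{\left(6 \right)} \left(-26\right) \right)}} = \frac{1}{762490 - 299} = \frac{1}{762191}$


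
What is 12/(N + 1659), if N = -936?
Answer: 4/241 ≈ 0.016598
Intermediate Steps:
12/(N + 1659) = 12/(-936 + 1659) = 12/723 = 12*(1/723) = 4/241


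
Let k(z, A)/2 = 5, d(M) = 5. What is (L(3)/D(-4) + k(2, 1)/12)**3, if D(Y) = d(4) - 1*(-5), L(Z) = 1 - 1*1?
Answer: 125/216 ≈ 0.57870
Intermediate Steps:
k(z, A) = 10 (k(z, A) = 2*5 = 10)
L(Z) = 0 (L(Z) = 1 - 1 = 0)
D(Y) = 10 (D(Y) = 5 - 1*(-5) = 5 + 5 = 10)
(L(3)/D(-4) + k(2, 1)/12)**3 = (0/10 + 10/12)**3 = (0*(1/10) + 10*(1/12))**3 = (0 + 5/6)**3 = (5/6)**3 = 125/216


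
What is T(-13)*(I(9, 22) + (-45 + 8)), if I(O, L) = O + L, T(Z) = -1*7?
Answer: 42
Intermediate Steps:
T(Z) = -7
I(O, L) = L + O
T(-13)*(I(9, 22) + (-45 + 8)) = -7*((22 + 9) + (-45 + 8)) = -7*(31 - 37) = -7*(-6) = 42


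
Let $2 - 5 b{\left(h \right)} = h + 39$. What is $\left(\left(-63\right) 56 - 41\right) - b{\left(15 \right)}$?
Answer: $- \frac{17793}{5} \approx -3558.6$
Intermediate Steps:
$b{\left(h \right)} = - \frac{37}{5} - \frac{h}{5}$ ($b{\left(h \right)} = \frac{2}{5} - \frac{h + 39}{5} = \frac{2}{5} - \frac{39 + h}{5} = \frac{2}{5} - \left(\frac{39}{5} + \frac{h}{5}\right) = - \frac{37}{5} - \frac{h}{5}$)
$\left(\left(-63\right) 56 - 41\right) - b{\left(15 \right)} = \left(\left(-63\right) 56 - 41\right) - \left(- \frac{37}{5} - 3\right) = \left(-3528 - 41\right) - \left(- \frac{37}{5} - 3\right) = -3569 - - \frac{52}{5} = -3569 + \frac{52}{5} = - \frac{17793}{5}$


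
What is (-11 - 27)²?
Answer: 1444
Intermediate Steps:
(-11 - 27)² = (-38)² = 1444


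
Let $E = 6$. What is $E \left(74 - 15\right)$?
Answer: $354$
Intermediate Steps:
$E \left(74 - 15\right) = 6 \left(74 - 15\right) = 6 \cdot 59 = 354$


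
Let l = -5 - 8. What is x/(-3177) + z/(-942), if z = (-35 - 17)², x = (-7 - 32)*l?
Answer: -503789/166263 ≈ -3.0301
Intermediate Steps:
l = -13
x = 507 (x = (-7 - 32)*(-13) = -39*(-13) = 507)
z = 2704 (z = (-52)² = 2704)
x/(-3177) + z/(-942) = 507/(-3177) + 2704/(-942) = 507*(-1/3177) + 2704*(-1/942) = -169/1059 - 1352/471 = -503789/166263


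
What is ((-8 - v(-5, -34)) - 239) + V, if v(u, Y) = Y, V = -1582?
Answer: -1795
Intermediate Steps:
((-8 - v(-5, -34)) - 239) + V = ((-8 - 1*(-34)) - 239) - 1582 = ((-8 + 34) - 239) - 1582 = (26 - 239) - 1582 = -213 - 1582 = -1795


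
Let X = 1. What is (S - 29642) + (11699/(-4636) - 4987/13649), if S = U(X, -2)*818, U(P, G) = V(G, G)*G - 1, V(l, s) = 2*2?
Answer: -2341676174439/63276764 ≈ -37007.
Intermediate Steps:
V(l, s) = 4
U(P, G) = -1 + 4*G (U(P, G) = 4*G - 1 = -1 + 4*G)
S = -7362 (S = (-1 + 4*(-2))*818 = (-1 - 8)*818 = -9*818 = -7362)
(S - 29642) + (11699/(-4636) - 4987/13649) = (-7362 - 29642) + (11699/(-4636) - 4987/13649) = -37004 + (11699*(-1/4636) - 4987*1/13649) = -37004 + (-11699/4636 - 4987/13649) = -37004 - 182799383/63276764 = -2341676174439/63276764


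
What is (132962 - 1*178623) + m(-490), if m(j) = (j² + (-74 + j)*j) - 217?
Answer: 470582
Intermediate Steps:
m(j) = -217 + j² + j*(-74 + j) (m(j) = (j² + j*(-74 + j)) - 217 = -217 + j² + j*(-74 + j))
(132962 - 1*178623) + m(-490) = (132962 - 1*178623) + (-217 - 74*(-490) + 2*(-490)²) = (132962 - 178623) + (-217 + 36260 + 2*240100) = -45661 + (-217 + 36260 + 480200) = -45661 + 516243 = 470582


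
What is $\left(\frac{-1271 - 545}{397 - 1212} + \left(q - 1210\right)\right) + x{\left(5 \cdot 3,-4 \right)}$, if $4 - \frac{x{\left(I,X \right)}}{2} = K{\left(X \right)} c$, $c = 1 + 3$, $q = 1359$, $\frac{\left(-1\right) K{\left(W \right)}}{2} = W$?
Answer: $\frac{77611}{815} \approx 95.228$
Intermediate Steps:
$K{\left(W \right)} = - 2 W$
$c = 4$
$x{\left(I,X \right)} = 8 + 16 X$ ($x{\left(I,X \right)} = 8 - 2 - 2 X 4 = 8 - 2 \left(- 8 X\right) = 8 + 16 X$)
$\left(\frac{-1271 - 545}{397 - 1212} + \left(q - 1210\right)\right) + x{\left(5 \cdot 3,-4 \right)} = \left(\frac{-1271 - 545}{397 - 1212} + \left(1359 - 1210\right)\right) + \left(8 + 16 \left(-4\right)\right) = \left(- \frac{1816}{-815} + \left(1359 - 1210\right)\right) + \left(8 - 64\right) = \left(\left(-1816\right) \left(- \frac{1}{815}\right) + 149\right) - 56 = \left(\frac{1816}{815} + 149\right) - 56 = \frac{123251}{815} - 56 = \frac{77611}{815}$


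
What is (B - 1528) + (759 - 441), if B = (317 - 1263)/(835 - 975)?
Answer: -84227/70 ≈ -1203.2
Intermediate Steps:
B = 473/70 (B = -946/(-140) = -946*(-1/140) = 473/70 ≈ 6.7571)
(B - 1528) + (759 - 441) = (473/70 - 1528) + (759 - 441) = -106487/70 + 318 = -84227/70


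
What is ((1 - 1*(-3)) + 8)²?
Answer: 144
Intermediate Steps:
((1 - 1*(-3)) + 8)² = ((1 + 3) + 8)² = (4 + 8)² = 12² = 144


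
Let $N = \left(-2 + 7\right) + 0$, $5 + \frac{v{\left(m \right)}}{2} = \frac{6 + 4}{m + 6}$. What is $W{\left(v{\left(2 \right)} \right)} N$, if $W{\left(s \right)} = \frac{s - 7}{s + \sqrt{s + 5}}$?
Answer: $\frac{435}{47} + \frac{29 i \sqrt{10}}{47} \approx 9.2553 + 1.9512 i$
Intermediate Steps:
$v{\left(m \right)} = -10 + \frac{20}{6 + m}$ ($v{\left(m \right)} = -10 + 2 \frac{6 + 4}{m + 6} = -10 + 2 \frac{10}{6 + m} = -10 + \frac{20}{6 + m}$)
$N = 5$ ($N = 5 + 0 = 5$)
$W{\left(s \right)} = \frac{-7 + s}{s + \sqrt{5 + s}}$
$W{\left(v{\left(2 \right)} \right)} N = \frac{-7 + \frac{10 \left(-4 - 2\right)}{6 + 2}}{\frac{10 \left(-4 - 2\right)}{6 + 2} + \sqrt{5 + \frac{10 \left(-4 - 2\right)}{6 + 2}}} \cdot 5 = \frac{-7 + \frac{10 \left(-4 - 2\right)}{8}}{\frac{10 \left(-4 - 2\right)}{8} + \sqrt{5 + \frac{10 \left(-4 - 2\right)}{8}}} \cdot 5 = \frac{-7 + 10 \cdot \frac{1}{8} \left(-6\right)}{10 \cdot \frac{1}{8} \left(-6\right) + \sqrt{5 + 10 \cdot \frac{1}{8} \left(-6\right)}} 5 = \frac{-7 - \frac{15}{2}}{- \frac{15}{2} + \sqrt{5 - \frac{15}{2}}} \cdot 5 = \frac{1}{- \frac{15}{2} + \sqrt{- \frac{5}{2}}} \left(- \frac{29}{2}\right) 5 = \frac{1}{- \frac{15}{2} + \frac{i \sqrt{10}}{2}} \left(- \frac{29}{2}\right) 5 = - \frac{29}{2 \left(- \frac{15}{2} + \frac{i \sqrt{10}}{2}\right)} 5 = - \frac{145}{2 \left(- \frac{15}{2} + \frac{i \sqrt{10}}{2}\right)}$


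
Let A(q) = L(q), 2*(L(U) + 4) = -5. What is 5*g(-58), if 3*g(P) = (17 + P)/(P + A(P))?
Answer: 410/387 ≈ 1.0594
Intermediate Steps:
L(U) = -13/2 (L(U) = -4 + (1/2)*(-5) = -4 - 5/2 = -13/2)
A(q) = -13/2
g(P) = (17 + P)/(3*(-13/2 + P)) (g(P) = ((17 + P)/(P - 13/2))/3 = ((17 + P)/(-13/2 + P))/3 = (17 + P)/(3*(-13/2 + P)))
5*g(-58) = 5*(2*(17 - 58)/(3*(-13 + 2*(-58)))) = 5*((2/3)*(-41)/(-13 - 116)) = 5*((2/3)*(-41)/(-129)) = 5*((2/3)*(-1/129)*(-41)) = 5*(82/387) = 410/387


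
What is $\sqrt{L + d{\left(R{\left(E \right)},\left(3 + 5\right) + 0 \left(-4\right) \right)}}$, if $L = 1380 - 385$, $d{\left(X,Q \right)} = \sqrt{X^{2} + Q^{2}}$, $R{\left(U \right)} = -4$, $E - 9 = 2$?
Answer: $\sqrt{995 + 4 \sqrt{5}} \approx 31.685$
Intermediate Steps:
$E = 11$ ($E = 9 + 2 = 11$)
$d{\left(X,Q \right)} = \sqrt{Q^{2} + X^{2}}$
$L = 995$ ($L = 1380 - 385 = 995$)
$\sqrt{L + d{\left(R{\left(E \right)},\left(3 + 5\right) + 0 \left(-4\right) \right)}} = \sqrt{995 + \sqrt{\left(\left(3 + 5\right) + 0 \left(-4\right)\right)^{2} + \left(-4\right)^{2}}} = \sqrt{995 + \sqrt{\left(8 + 0\right)^{2} + 16}} = \sqrt{995 + \sqrt{8^{2} + 16}} = \sqrt{995 + \sqrt{64 + 16}} = \sqrt{995 + \sqrt{80}} = \sqrt{995 + 4 \sqrt{5}}$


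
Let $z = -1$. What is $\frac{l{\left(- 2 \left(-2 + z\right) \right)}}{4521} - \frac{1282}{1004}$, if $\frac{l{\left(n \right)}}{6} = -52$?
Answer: $- \frac{1018195}{756514} \approx -1.3459$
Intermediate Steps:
$l{\left(n \right)} = -312$ ($l{\left(n \right)} = 6 \left(-52\right) = -312$)
$\frac{l{\left(- 2 \left(-2 + z\right) \right)}}{4521} - \frac{1282}{1004} = - \frac{312}{4521} - \frac{1282}{1004} = \left(-312\right) \frac{1}{4521} - \frac{641}{502} = - \frac{104}{1507} - \frac{641}{502} = - \frac{1018195}{756514}$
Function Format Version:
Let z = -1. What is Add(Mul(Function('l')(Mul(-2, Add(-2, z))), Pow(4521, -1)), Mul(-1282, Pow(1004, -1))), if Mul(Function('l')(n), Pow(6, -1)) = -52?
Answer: Rational(-1018195, 756514) ≈ -1.3459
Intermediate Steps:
Function('l')(n) = -312 (Function('l')(n) = Mul(6, -52) = -312)
Add(Mul(Function('l')(Mul(-2, Add(-2, z))), Pow(4521, -1)), Mul(-1282, Pow(1004, -1))) = Add(Mul(-312, Pow(4521, -1)), Mul(-1282, Pow(1004, -1))) = Add(Mul(-312, Rational(1, 4521)), Mul(-1282, Rational(1, 1004))) = Add(Rational(-104, 1507), Rational(-641, 502)) = Rational(-1018195, 756514)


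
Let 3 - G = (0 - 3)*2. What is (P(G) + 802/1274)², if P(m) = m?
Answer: 37625956/405769 ≈ 92.728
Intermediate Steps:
G = 9 (G = 3 - (0 - 3)*2 = 3 - (-3)*2 = 3 - 1*(-6) = 3 + 6 = 9)
(P(G) + 802/1274)² = (9 + 802/1274)² = (9 + 802*(1/1274))² = (9 + 401/637)² = (6134/637)² = 37625956/405769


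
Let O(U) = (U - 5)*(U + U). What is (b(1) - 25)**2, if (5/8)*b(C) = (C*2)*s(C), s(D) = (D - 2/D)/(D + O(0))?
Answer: 19881/25 ≈ 795.24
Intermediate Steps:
O(U) = 2*U*(-5 + U) (O(U) = (-5 + U)*(2*U) = 2*U*(-5 + U))
s(D) = (D - 2/D)/D (s(D) = (D - 2/D)/(D + 2*0*(-5 + 0)) = (D - 2/D)/(D + 2*0*(-5)) = (D - 2/D)/(D + 0) = (D - 2/D)/D)
b(C) = 16*C*(1 - 2/C**2)/5 (b(C) = 8*((C*2)*(1 - 2/C**2))/5 = 8*((2*C)*(1 - 2/C**2))/5 = 8*(2*C*(1 - 2/C**2))/5 = 16*C*(1 - 2/C**2)/5)
(b(1) - 25)**2 = ((16/5)*(-2 + 1**2)/1 - 25)**2 = ((16/5)*1*(-2 + 1) - 25)**2 = ((16/5)*1*(-1) - 25)**2 = (-16/5 - 25)**2 = (-141/5)**2 = 19881/25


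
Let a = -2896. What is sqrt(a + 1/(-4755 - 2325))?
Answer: I*sqrt(36291515370)/3540 ≈ 53.815*I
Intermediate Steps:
sqrt(a + 1/(-4755 - 2325)) = sqrt(-2896 + 1/(-4755 - 2325)) = sqrt(-2896 + 1/(-7080)) = sqrt(-2896 - 1/7080) = sqrt(-20503681/7080) = I*sqrt(36291515370)/3540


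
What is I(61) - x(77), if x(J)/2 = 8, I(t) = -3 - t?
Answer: -80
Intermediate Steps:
x(J) = 16 (x(J) = 2*8 = 16)
I(61) - x(77) = (-3 - 1*61) - 1*16 = (-3 - 61) - 16 = -64 - 16 = -80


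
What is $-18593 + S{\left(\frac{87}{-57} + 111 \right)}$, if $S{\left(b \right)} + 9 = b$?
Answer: $- \frac{351358}{19} \approx -18493.0$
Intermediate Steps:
$S{\left(b \right)} = -9 + b$
$-18593 + S{\left(\frac{87}{-57} + 111 \right)} = -18593 + \left(-9 + \left(\frac{87}{-57} + 111\right)\right) = -18593 + \left(-9 + \left(87 \left(- \frac{1}{57}\right) + 111\right)\right) = -18593 + \left(-9 + \left(- \frac{29}{19} + 111\right)\right) = -18593 + \left(-9 + \frac{2080}{19}\right) = -18593 + \frac{1909}{19} = - \frac{351358}{19}$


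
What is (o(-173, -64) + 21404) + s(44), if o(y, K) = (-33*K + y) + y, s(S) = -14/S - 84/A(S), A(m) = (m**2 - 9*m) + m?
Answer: 3058391/132 ≈ 23170.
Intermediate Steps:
A(m) = m**2 - 8*m
s(S) = -14/S - 84/(S*(-8 + S)) (s(S) = -14/S - 84*1/(S*(-8 + S)) = -14/S - 84/(S*(-8 + S)))
o(y, K) = -33*K + 2*y (o(y, K) = (y - 33*K) + y = -33*K + 2*y)
(o(-173, -64) + 21404) + s(44) = ((-33*(-64) + 2*(-173)) + 21404) + 14*(2 - 1*44)/(44*(-8 + 44)) = ((2112 - 346) + 21404) + 14*(1/44)*(2 - 44)/36 = (1766 + 21404) + 14*(1/44)*(1/36)*(-42) = 23170 - 49/132 = 3058391/132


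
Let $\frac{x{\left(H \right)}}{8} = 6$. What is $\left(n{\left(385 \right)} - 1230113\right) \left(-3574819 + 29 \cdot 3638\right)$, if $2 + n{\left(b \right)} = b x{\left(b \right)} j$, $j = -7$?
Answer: $4716449728575$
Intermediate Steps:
$x{\left(H \right)} = 48$ ($x{\left(H \right)} = 8 \cdot 6 = 48$)
$n{\left(b \right)} = -2 - 336 b$ ($n{\left(b \right)} = -2 + b 48 \left(-7\right) = -2 + 48 b \left(-7\right) = -2 - 336 b$)
$\left(n{\left(385 \right)} - 1230113\right) \left(-3574819 + 29 \cdot 3638\right) = \left(\left(-2 - 129360\right) - 1230113\right) \left(-3574819 + 29 \cdot 3638\right) = \left(\left(-2 - 129360\right) - 1230113\right) \left(-3574819 + 105502\right) = \left(-129362 - 1230113\right) \left(-3469317\right) = \left(-1359475\right) \left(-3469317\right) = 4716449728575$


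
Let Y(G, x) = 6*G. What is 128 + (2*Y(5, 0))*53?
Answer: 3308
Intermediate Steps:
128 + (2*Y(5, 0))*53 = 128 + (2*(6*5))*53 = 128 + (2*30)*53 = 128 + 60*53 = 128 + 3180 = 3308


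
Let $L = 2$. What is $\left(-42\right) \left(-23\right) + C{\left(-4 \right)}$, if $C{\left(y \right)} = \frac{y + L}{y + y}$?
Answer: $\frac{3865}{4} \approx 966.25$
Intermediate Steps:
$C{\left(y \right)} = \frac{2 + y}{2 y}$ ($C{\left(y \right)} = \frac{y + 2}{y + y} = \frac{2 + y}{2 y}$)
$\left(-42\right) \left(-23\right) + C{\left(-4 \right)} = \left(-42\right) \left(-23\right) + \frac{2 - 4}{2 \left(-4\right)} = 966 + \frac{1}{2} \left(- \frac{1}{4}\right) \left(-2\right) = 966 + \frac{1}{4} = \frac{3865}{4}$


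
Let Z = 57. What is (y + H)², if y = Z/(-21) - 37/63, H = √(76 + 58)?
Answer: 575110/3969 - 416*√134/63 ≈ 68.463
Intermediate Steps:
H = √134 ≈ 11.576
y = -208/63 (y = 57/(-21) - 37/63 = 57*(-1/21) - 37*1/63 = -19/7 - 37/63 = -208/63 ≈ -3.3016)
(y + H)² = (-208/63 + √134)²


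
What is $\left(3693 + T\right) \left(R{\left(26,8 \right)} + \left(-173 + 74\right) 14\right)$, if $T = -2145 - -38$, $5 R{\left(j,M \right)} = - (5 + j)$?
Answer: $- \frac{11040146}{5} \approx -2.208 \cdot 10^{6}$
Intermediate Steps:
$R{\left(j,M \right)} = -1 - \frac{j}{5}$ ($R{\left(j,M \right)} = \frac{\left(-1\right) \left(5 + j\right)}{5} = \frac{-5 - j}{5} = -1 - \frac{j}{5}$)
$T = -2107$ ($T = -2145 + 38 = -2107$)
$\left(3693 + T\right) \left(R{\left(26,8 \right)} + \left(-173 + 74\right) 14\right) = \left(3693 - 2107\right) \left(\left(-1 - \frac{26}{5}\right) + \left(-173 + 74\right) 14\right) = 1586 \left(\left(-1 - \frac{26}{5}\right) - 1386\right) = 1586 \left(- \frac{31}{5} - 1386\right) = 1586 \left(- \frac{6961}{5}\right) = - \frac{11040146}{5}$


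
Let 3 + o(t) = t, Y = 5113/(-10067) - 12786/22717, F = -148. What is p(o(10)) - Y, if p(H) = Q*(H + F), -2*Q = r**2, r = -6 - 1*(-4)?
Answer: 64736023681/228692039 ≈ 283.07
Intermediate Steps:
Y = -244868683/228692039 (Y = 5113*(-1/10067) - 12786*1/22717 = -5113/10067 - 12786/22717 = -244868683/228692039 ≈ -1.0707)
o(t) = -3 + t
r = -2 (r = -6 + 4 = -2)
Q = -2 (Q = -1/2*(-2)**2 = -1/2*4 = -2)
p(H) = 296 - 2*H (p(H) = -2*(H - 148) = -2*(-148 + H) = 296 - 2*H)
p(o(10)) - Y = (296 - 2*(-3 + 10)) - 1*(-244868683/228692039) = (296 - 2*7) + 244868683/228692039 = (296 - 14) + 244868683/228692039 = 282 + 244868683/228692039 = 64736023681/228692039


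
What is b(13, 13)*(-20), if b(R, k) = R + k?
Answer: -520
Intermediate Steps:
b(13, 13)*(-20) = (13 + 13)*(-20) = 26*(-20) = -520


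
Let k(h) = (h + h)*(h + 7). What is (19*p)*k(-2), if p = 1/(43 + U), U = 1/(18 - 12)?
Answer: -2280/259 ≈ -8.8031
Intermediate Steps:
U = ⅙ (U = 1/6 = ⅙ ≈ 0.16667)
p = 6/259 (p = 1/(43 + ⅙) = 1/(259/6) = 6/259 ≈ 0.023166)
k(h) = 2*h*(7 + h) (k(h) = (2*h)*(7 + h) = 2*h*(7 + h))
(19*p)*k(-2) = (19*(6/259))*(2*(-2)*(7 - 2)) = 114*(2*(-2)*5)/259 = (114/259)*(-20) = -2280/259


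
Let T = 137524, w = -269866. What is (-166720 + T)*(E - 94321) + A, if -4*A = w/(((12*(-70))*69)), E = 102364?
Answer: -27220731908693/115920 ≈ -2.3482e+8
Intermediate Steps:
A = -134933/115920 (A = -(-134933)/(2*((12*(-70))*69)) = -(-134933)/(2*((-840*69))) = -(-134933)/(2*(-57960)) = -(-134933)*(-1)/(2*57960) = -¼*134933/28980 = -134933/115920 ≈ -1.1640)
(-166720 + T)*(E - 94321) + A = (-166720 + 137524)*(102364 - 94321) - 134933/115920 = -29196*8043 - 134933/115920 = -234823428 - 134933/115920 = -27220731908693/115920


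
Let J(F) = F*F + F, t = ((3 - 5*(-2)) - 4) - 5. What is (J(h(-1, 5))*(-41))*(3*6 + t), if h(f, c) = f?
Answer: 0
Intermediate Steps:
t = 4 (t = ((3 + 10) - 4) - 5 = (13 - 4) - 5 = 9 - 5 = 4)
J(F) = F + F**2 (J(F) = F**2 + F = F + F**2)
(J(h(-1, 5))*(-41))*(3*6 + t) = (-(1 - 1)*(-41))*(3*6 + 4) = (-1*0*(-41))*(18 + 4) = (0*(-41))*22 = 0*22 = 0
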